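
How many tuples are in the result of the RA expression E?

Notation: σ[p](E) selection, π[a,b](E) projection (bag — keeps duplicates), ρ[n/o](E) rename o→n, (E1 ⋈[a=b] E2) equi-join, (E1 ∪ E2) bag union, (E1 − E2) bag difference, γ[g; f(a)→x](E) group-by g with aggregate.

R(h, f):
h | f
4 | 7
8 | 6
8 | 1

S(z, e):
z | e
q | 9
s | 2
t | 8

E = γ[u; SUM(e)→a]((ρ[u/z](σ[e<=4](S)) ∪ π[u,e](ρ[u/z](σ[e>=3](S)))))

Row counts bottom-up:
  S → 3
  σ[e<=4](S) → 1
  ρ[u/z](σ[e<=4](S)) → 1
  S → 3
  σ[e>=3](S) → 2
  ρ[u/z](σ[e>=3](S)) → 2
  π[u,e](ρ[u/z](σ[e>=3](S))) → 2
  (ρ[u/z](σ[e<=4](S)) ∪ π[u,e](ρ[u/z](σ[e>=3](S)))) → 3
  γ[u; SUM(e)→a]((ρ[u/z](σ[e<=4](S)) ∪ π[u,e](ρ[u/z](σ[e>=3](S))))) → 3

|E| = 3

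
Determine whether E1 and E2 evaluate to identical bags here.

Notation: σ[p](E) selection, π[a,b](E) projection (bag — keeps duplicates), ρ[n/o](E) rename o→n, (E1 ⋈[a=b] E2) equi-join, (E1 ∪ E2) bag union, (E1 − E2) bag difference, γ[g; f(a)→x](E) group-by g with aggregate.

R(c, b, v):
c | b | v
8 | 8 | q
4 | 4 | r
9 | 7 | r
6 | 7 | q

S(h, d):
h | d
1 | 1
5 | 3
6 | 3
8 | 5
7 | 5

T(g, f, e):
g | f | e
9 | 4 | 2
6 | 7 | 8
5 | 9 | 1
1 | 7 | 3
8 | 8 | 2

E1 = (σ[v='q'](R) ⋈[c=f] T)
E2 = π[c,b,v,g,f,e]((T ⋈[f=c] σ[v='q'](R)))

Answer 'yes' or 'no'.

E1 subexpression sizes:
  R → 4
  σ[v='q'](R) → 2
  T → 5
  (σ[v='q'](R) ⋈[c=f] T) → 1
E2 subexpression sizes:
  T → 5
  R → 4
  σ[v='q'](R) → 2
  (T ⋈[f=c] σ[v='q'](R)) → 1
  π[c,b,v,g,f,e]((T ⋈[f=c] σ[v='q'](R))) → 1

E1 and E2 produce the same multiset:
c | b | v | g | f | e
8 | 8 | q | 8 | 8 | 2

yes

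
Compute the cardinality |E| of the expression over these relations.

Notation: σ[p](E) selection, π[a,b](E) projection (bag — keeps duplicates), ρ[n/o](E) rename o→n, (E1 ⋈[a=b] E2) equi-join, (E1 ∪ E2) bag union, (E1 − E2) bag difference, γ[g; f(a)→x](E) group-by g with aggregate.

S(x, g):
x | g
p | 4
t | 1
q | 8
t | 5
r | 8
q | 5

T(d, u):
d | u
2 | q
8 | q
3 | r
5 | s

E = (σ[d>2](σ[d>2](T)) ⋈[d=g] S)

Per-node cardinality:
  T → 4
  σ[d>2](T) → 3
  σ[d>2](σ[d>2](T)) → 3
  S → 6
  (σ[d>2](σ[d>2](T)) ⋈[d=g] S) → 4

|E| = 4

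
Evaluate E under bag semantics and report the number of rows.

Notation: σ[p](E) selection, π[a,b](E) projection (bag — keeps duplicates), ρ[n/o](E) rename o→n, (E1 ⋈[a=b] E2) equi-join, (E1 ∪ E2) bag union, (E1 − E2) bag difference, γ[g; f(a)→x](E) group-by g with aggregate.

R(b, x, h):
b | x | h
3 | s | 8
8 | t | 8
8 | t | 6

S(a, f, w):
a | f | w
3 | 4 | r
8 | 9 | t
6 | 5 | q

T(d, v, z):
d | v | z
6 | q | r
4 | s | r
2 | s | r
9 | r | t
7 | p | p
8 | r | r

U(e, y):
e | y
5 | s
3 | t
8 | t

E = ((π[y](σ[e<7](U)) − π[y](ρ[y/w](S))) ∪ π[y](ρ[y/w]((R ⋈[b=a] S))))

Row counts bottom-up:
  U → 3
  σ[e<7](U) → 2
  π[y](σ[e<7](U)) → 2
  S → 3
  ρ[y/w](S) → 3
  π[y](ρ[y/w](S)) → 3
  (π[y](σ[e<7](U)) − π[y](ρ[y/w](S))) → 1
  R → 3
  S → 3
  (R ⋈[b=a] S) → 3
  ρ[y/w]((R ⋈[b=a] S)) → 3
  π[y](ρ[y/w]((R ⋈[b=a] S))) → 3
  ((π[y](σ[e<7](U)) − π[y](ρ[y/w](S))) ∪ π[y](ρ[y/w]((R ⋈[b=a] S)))) → 4

|E| = 4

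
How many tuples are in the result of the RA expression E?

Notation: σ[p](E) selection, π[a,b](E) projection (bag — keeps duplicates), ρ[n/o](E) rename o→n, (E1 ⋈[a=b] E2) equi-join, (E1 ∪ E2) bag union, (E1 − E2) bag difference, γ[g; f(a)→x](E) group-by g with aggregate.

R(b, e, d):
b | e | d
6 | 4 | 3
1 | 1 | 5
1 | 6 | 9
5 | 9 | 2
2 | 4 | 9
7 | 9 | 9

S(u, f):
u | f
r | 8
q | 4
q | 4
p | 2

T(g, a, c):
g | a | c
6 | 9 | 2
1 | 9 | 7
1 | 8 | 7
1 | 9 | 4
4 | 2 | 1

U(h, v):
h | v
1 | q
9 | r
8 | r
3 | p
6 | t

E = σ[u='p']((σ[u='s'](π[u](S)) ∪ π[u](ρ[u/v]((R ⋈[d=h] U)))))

Stepwise |·|:
  S → 4
  π[u](S) → 4
  σ[u='s'](π[u](S)) → 0
  R → 6
  U → 5
  (R ⋈[d=h] U) → 4
  ρ[u/v]((R ⋈[d=h] U)) → 4
  π[u](ρ[u/v]((R ⋈[d=h] U))) → 4
  (σ[u='s'](π[u](S)) ∪ π[u](ρ[u/v]((R ⋈[d=h] U)))) → 4
  σ[u='p']((σ[u='s'](π[u](S)) ∪ π[u](ρ[u/v]((R ⋈[d=h] U))))) → 1

|E| = 1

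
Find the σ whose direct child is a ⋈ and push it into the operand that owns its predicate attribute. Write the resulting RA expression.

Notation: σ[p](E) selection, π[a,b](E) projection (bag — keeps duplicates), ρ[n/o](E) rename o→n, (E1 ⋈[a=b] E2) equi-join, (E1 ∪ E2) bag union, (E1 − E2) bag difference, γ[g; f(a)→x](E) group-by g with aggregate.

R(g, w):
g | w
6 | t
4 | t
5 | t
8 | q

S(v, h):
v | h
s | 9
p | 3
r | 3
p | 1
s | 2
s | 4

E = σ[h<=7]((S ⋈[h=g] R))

σ filters on h, owned by the left side.
E' = (σ[h<=7](S) ⋈[h=g] R)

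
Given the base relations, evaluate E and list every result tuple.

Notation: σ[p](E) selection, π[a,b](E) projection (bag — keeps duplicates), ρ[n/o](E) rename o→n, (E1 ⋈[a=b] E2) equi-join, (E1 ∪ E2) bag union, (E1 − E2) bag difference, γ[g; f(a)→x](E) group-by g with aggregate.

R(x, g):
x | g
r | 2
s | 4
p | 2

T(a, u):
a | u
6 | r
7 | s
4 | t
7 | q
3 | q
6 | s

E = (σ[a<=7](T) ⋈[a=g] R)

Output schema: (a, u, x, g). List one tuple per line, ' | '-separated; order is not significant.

Per-node cardinality:
  T → 6
  σ[a<=7](T) → 6
  R → 3
  (σ[a<=7](T) ⋈[a=g] R) → 1

== RESULT ==
a | u | x | g
4 | t | s | 4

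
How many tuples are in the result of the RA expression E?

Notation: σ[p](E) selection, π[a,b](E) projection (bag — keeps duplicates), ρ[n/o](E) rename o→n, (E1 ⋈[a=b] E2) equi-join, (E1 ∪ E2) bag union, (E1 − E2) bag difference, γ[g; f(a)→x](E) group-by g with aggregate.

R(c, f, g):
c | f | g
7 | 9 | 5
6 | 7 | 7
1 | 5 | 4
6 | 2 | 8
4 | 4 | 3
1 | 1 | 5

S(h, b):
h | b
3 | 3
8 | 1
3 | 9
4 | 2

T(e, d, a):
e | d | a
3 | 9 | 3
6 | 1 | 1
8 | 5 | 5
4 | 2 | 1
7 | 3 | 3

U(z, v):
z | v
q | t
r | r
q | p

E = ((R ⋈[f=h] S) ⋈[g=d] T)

Stepwise |·|:
  R → 6
  S → 4
  (R ⋈[f=h] S) → 1
  T → 5
  ((R ⋈[f=h] S) ⋈[g=d] T) → 1

|E| = 1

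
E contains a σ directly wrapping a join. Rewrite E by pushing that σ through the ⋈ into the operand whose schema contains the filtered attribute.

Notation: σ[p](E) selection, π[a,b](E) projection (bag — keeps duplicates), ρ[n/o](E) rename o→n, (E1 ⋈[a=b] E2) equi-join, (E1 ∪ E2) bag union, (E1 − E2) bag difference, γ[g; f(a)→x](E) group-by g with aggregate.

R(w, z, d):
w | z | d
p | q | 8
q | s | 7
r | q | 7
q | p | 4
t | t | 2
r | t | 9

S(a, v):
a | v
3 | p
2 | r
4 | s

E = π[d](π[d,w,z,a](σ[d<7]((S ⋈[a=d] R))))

σ filters on d, owned by the right side.
E' = π[d](π[d,w,z,a]((S ⋈[a=d] σ[d<7](R))))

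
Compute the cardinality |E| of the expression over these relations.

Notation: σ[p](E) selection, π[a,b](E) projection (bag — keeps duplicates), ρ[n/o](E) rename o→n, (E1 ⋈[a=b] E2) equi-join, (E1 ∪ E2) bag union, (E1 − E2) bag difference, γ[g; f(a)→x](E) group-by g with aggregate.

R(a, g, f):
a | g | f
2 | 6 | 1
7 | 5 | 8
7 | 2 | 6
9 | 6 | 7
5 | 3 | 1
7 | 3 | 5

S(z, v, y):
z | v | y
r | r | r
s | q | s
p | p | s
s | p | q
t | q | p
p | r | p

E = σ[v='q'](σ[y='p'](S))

Row counts bottom-up:
  S → 6
  σ[y='p'](S) → 2
  σ[v='q'](σ[y='p'](S)) → 1

|E| = 1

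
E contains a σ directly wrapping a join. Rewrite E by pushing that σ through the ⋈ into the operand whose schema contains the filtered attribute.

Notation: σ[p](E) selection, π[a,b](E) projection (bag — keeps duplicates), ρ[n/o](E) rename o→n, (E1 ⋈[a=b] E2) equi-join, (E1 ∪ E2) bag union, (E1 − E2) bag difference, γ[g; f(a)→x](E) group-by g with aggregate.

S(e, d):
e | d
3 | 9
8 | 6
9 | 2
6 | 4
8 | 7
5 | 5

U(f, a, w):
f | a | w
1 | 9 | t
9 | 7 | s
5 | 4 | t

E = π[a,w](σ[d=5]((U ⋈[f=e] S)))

σ filters on d, owned by the right side.
E' = π[a,w]((U ⋈[f=e] σ[d=5](S)))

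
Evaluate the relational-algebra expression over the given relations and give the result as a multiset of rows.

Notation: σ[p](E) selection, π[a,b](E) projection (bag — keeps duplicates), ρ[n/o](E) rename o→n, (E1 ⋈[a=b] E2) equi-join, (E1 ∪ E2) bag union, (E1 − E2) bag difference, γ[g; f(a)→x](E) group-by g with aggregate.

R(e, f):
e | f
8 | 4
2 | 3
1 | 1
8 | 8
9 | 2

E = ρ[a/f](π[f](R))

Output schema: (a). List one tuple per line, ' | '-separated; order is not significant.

Per-node cardinality:
  R → 5
  π[f](R) → 5
  ρ[a/f](π[f](R)) → 5

== RESULT ==
a
1
2
3
4
8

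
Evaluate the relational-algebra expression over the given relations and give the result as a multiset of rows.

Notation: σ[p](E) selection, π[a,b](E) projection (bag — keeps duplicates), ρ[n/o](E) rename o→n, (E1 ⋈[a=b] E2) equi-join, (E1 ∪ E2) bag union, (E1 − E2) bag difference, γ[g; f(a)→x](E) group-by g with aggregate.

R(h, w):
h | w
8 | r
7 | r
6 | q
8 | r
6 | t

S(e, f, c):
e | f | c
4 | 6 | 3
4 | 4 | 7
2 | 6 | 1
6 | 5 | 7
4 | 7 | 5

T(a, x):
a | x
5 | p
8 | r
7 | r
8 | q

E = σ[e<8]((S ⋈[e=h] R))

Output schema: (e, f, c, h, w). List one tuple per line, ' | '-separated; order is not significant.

Per-node cardinality:
  S → 5
  R → 5
  (S ⋈[e=h] R) → 2
  σ[e<8]((S ⋈[e=h] R)) → 2

== RESULT ==
e | f | c | h | w
6 | 5 | 7 | 6 | q
6 | 5 | 7 | 6 | t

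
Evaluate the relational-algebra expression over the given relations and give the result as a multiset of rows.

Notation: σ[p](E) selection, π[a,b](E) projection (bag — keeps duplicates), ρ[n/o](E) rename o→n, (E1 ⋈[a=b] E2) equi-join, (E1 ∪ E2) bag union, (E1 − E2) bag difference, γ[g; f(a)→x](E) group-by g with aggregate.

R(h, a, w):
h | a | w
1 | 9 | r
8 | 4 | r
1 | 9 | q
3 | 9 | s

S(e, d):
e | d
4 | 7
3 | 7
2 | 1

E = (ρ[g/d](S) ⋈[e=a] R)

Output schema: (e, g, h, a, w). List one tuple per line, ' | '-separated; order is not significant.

Row counts bottom-up:
  S → 3
  ρ[g/d](S) → 3
  R → 4
  (ρ[g/d](S) ⋈[e=a] R) → 1

== RESULT ==
e | g | h | a | w
4 | 7 | 8 | 4 | r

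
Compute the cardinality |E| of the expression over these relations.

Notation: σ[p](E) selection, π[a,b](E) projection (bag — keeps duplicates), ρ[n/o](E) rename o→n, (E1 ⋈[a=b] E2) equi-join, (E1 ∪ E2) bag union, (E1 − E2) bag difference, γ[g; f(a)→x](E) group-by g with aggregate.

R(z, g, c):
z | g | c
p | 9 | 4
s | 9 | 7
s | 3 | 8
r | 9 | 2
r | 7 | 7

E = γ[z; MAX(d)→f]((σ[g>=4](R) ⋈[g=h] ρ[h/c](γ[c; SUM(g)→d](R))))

Subexpression sizes:
  R → 5
  σ[g>=4](R) → 4
  R → 5
  γ[c; SUM(g)→d](R) → 4
  ρ[h/c](γ[c; SUM(g)→d](R)) → 4
  (σ[g>=4](R) ⋈[g=h] ρ[h/c](γ[c; SUM(g)→d](R))) → 1
  γ[z; MAX(d)→f]((σ[g>=4](R) ⋈[g=h] ρ[h/c](γ[c; SUM(g)→d](R)))) → 1

|E| = 1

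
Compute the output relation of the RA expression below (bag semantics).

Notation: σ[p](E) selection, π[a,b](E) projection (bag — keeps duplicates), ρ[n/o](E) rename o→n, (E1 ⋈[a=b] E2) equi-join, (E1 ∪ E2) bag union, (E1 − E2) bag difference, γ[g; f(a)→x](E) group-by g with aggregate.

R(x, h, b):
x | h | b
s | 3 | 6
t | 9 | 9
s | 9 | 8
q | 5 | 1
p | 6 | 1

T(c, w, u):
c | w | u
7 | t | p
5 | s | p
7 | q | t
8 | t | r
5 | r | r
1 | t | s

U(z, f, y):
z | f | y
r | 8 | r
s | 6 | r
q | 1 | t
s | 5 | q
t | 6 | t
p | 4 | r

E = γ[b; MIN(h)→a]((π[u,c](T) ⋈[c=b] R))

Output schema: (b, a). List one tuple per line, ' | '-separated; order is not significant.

Row counts bottom-up:
  T → 6
  π[u,c](T) → 6
  R → 5
  (π[u,c](T) ⋈[c=b] R) → 3
  γ[b; MIN(h)→a]((π[u,c](T) ⋈[c=b] R)) → 2

== RESULT ==
b | a
1 | 5
8 | 9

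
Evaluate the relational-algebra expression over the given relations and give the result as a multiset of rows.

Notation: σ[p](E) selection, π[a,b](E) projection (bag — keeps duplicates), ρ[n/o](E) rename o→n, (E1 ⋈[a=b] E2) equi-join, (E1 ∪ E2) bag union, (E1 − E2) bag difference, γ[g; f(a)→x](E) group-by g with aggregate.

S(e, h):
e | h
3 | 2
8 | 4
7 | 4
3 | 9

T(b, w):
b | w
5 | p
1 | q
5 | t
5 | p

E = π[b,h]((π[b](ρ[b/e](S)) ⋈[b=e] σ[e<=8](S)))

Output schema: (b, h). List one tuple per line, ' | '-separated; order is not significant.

Stepwise |·|:
  S → 4
  ρ[b/e](S) → 4
  π[b](ρ[b/e](S)) → 4
  S → 4
  σ[e<=8](S) → 4
  (π[b](ρ[b/e](S)) ⋈[b=e] σ[e<=8](S)) → 6
  π[b,h]((π[b](ρ[b/e](S)) ⋈[b=e] σ[e<=8](S))) → 6

== RESULT ==
b | h
3 | 2
3 | 2
3 | 9
3 | 9
7 | 4
8 | 4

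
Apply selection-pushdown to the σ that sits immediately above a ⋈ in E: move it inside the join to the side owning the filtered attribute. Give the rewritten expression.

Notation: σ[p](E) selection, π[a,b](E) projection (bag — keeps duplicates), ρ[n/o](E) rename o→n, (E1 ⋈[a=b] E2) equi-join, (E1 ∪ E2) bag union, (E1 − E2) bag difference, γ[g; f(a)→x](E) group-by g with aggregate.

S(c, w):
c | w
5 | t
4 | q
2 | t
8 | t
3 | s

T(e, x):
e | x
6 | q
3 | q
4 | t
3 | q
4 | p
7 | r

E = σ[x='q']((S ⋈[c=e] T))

σ filters on x, owned by the right side.
E' = (S ⋈[c=e] σ[x='q'](T))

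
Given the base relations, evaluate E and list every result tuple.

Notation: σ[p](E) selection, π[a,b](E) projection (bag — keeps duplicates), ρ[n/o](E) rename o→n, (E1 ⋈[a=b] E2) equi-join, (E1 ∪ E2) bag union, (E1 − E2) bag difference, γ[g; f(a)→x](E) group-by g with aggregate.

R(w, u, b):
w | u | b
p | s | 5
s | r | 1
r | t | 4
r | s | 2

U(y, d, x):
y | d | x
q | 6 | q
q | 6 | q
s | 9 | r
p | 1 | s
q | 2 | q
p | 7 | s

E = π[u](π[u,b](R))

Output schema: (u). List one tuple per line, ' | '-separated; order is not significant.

Subexpression sizes:
  R → 4
  π[u,b](R) → 4
  π[u](π[u,b](R)) → 4

== RESULT ==
u
r
s
s
t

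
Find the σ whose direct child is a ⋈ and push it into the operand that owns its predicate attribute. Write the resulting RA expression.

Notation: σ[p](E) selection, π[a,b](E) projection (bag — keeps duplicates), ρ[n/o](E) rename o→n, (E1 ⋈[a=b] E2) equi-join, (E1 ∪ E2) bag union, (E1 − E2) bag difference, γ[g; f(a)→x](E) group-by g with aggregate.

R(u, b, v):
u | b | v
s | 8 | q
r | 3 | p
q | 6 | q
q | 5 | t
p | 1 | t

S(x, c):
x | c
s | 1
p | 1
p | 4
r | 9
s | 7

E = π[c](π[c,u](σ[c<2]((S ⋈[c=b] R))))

σ filters on c, owned by the left side.
E' = π[c](π[c,u]((σ[c<2](S) ⋈[c=b] R)))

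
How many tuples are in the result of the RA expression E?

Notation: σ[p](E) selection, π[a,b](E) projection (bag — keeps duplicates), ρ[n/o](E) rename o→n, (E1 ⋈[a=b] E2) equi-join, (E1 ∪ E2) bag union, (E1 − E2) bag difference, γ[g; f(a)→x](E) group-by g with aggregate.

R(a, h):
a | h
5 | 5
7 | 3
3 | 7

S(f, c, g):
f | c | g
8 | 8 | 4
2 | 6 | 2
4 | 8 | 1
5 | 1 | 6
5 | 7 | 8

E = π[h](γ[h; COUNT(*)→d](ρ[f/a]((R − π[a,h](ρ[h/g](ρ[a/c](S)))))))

Stepwise |·|:
  R → 3
  S → 5
  ρ[a/c](S) → 5
  ρ[h/g](ρ[a/c](S)) → 5
  π[a,h](ρ[h/g](ρ[a/c](S))) → 5
  (R − π[a,h](ρ[h/g](ρ[a/c](S)))) → 3
  ρ[f/a]((R − π[a,h](ρ[h/g](ρ[a/c](S))))) → 3
  γ[h; COUNT(*)→d](ρ[f/a]((R − π[a,h](ρ[h/g](ρ[a/c](S)))))) → 3
  π[h](γ[h; COUNT(*)→d](ρ[f/a]((R − π[a,h](ρ[h/g](ρ[a/c](S))))))) → 3

|E| = 3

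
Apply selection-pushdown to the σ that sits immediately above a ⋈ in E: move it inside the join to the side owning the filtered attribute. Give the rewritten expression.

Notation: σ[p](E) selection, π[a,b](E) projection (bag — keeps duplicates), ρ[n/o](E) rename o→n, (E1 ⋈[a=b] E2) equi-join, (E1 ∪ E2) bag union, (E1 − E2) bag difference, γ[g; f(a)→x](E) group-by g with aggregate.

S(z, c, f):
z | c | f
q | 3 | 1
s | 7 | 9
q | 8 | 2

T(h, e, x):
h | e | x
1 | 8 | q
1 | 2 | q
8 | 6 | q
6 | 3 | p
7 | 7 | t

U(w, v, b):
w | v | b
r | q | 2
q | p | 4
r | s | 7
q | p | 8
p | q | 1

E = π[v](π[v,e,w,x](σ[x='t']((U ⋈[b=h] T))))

σ filters on x, owned by the right side.
E' = π[v](π[v,e,w,x]((U ⋈[b=h] σ[x='t'](T))))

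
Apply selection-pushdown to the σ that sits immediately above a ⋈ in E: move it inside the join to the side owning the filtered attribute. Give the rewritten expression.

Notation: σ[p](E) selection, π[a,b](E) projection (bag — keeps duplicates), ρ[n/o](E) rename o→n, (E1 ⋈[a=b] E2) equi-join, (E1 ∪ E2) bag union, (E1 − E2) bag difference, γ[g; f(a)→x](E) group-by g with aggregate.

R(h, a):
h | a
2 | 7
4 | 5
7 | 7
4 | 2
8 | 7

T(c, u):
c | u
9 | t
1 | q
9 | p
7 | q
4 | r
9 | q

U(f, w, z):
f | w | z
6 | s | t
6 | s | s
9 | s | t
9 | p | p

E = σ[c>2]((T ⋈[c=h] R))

σ filters on c, owned by the left side.
E' = (σ[c>2](T) ⋈[c=h] R)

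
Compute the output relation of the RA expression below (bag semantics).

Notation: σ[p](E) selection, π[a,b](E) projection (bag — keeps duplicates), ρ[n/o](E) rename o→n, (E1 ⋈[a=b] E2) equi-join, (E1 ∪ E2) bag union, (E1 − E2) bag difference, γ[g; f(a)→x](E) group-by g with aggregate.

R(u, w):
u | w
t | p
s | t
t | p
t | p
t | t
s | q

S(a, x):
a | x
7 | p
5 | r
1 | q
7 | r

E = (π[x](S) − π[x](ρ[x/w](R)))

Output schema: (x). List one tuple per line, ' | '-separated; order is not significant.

Stepwise |·|:
  S → 4
  π[x](S) → 4
  R → 6
  ρ[x/w](R) → 6
  π[x](ρ[x/w](R)) → 6
  (π[x](S) − π[x](ρ[x/w](R))) → 2

== RESULT ==
x
r
r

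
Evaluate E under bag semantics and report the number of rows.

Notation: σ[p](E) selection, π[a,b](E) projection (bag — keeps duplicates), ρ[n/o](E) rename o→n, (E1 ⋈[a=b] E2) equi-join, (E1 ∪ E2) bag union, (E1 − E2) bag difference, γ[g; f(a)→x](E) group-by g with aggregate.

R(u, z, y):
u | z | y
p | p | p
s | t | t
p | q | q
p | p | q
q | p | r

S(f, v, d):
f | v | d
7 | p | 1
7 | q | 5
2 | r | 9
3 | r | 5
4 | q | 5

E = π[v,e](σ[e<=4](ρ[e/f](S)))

Per-node cardinality:
  S → 5
  ρ[e/f](S) → 5
  σ[e<=4](ρ[e/f](S)) → 3
  π[v,e](σ[e<=4](ρ[e/f](S))) → 3

|E| = 3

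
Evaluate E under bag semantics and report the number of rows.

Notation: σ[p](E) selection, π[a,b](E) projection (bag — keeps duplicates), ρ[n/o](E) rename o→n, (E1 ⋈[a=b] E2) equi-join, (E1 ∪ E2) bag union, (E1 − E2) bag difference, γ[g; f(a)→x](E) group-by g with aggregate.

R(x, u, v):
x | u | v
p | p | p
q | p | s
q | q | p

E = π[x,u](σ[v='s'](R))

Subexpression sizes:
  R → 3
  σ[v='s'](R) → 1
  π[x,u](σ[v='s'](R)) → 1

|E| = 1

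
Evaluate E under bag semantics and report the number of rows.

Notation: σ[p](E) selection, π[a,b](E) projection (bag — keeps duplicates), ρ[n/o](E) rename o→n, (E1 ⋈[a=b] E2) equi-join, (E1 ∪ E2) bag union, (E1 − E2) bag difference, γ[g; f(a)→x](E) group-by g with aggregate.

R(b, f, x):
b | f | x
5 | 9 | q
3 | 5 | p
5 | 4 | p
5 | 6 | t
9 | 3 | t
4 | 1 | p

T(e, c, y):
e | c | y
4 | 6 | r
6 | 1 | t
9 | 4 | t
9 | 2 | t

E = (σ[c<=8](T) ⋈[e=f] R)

Stepwise |·|:
  T → 4
  σ[c<=8](T) → 4
  R → 6
  (σ[c<=8](T) ⋈[e=f] R) → 4

|E| = 4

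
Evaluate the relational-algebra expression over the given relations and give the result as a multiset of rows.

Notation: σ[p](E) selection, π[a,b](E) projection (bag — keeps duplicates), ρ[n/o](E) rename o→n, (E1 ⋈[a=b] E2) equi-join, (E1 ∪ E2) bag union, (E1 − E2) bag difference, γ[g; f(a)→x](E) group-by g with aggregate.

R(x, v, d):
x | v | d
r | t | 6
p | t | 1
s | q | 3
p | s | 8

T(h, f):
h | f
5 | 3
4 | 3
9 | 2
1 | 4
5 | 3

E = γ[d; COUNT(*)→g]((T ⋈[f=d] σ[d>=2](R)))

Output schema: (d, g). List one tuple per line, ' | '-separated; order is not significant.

Row counts bottom-up:
  T → 5
  R → 4
  σ[d>=2](R) → 3
  (T ⋈[f=d] σ[d>=2](R)) → 3
  γ[d; COUNT(*)→g]((T ⋈[f=d] σ[d>=2](R))) → 1

== RESULT ==
d | g
3 | 3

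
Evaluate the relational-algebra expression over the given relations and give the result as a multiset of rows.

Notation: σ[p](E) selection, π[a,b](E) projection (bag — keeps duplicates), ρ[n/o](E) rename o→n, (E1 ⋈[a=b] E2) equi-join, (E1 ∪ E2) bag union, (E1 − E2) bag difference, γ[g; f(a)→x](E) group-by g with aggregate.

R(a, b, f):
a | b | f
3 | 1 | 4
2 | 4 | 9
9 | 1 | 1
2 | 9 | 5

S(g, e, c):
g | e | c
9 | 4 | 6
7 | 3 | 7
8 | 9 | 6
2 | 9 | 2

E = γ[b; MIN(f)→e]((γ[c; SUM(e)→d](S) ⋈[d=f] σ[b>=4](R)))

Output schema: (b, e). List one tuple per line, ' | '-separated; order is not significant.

Subexpression sizes:
  S → 4
  γ[c; SUM(e)→d](S) → 3
  R → 4
  σ[b>=4](R) → 2
  (γ[c; SUM(e)→d](S) ⋈[d=f] σ[b>=4](R)) → 1
  γ[b; MIN(f)→e]((γ[c; SUM(e)→d](S) ⋈[d=f] σ[b>=4](R))) → 1

== RESULT ==
b | e
4 | 9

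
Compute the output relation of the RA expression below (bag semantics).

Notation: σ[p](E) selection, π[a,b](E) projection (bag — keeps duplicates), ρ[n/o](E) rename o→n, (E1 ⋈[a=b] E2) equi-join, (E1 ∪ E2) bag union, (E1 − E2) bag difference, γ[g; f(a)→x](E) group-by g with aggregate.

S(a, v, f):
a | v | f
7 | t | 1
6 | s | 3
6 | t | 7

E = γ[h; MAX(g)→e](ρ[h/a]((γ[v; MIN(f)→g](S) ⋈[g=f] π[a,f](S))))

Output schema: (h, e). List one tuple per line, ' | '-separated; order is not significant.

Per-node cardinality:
  S → 3
  γ[v; MIN(f)→g](S) → 2
  S → 3
  π[a,f](S) → 3
  (γ[v; MIN(f)→g](S) ⋈[g=f] π[a,f](S)) → 2
  ρ[h/a]((γ[v; MIN(f)→g](S) ⋈[g=f] π[a,f](S))) → 2
  γ[h; MAX(g)→e](ρ[h/a]((γ[v; MIN(f)→g](S) ⋈[g=f] π[a,f](S)))) → 2

== RESULT ==
h | e
6 | 3
7 | 1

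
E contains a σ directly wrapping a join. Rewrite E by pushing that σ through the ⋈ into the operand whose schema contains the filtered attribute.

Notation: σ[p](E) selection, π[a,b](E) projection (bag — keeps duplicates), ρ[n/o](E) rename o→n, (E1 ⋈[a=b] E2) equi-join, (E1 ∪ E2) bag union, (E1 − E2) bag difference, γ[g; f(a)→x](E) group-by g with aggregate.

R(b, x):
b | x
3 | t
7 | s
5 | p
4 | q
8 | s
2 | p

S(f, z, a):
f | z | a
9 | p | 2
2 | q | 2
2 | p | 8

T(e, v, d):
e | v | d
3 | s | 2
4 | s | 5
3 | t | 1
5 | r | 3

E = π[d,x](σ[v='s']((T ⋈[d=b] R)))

σ filters on v, owned by the left side.
E' = π[d,x]((σ[v='s'](T) ⋈[d=b] R))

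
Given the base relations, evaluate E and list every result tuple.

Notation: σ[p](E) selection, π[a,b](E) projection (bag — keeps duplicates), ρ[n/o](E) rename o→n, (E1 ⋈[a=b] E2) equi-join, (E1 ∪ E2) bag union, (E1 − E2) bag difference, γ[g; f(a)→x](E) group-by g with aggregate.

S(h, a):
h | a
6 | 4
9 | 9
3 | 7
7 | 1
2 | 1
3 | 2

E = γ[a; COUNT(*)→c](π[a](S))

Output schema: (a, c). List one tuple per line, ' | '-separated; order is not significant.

Per-node cardinality:
  S → 6
  π[a](S) → 6
  γ[a; COUNT(*)→c](π[a](S)) → 5

== RESULT ==
a | c
1 | 2
2 | 1
4 | 1
7 | 1
9 | 1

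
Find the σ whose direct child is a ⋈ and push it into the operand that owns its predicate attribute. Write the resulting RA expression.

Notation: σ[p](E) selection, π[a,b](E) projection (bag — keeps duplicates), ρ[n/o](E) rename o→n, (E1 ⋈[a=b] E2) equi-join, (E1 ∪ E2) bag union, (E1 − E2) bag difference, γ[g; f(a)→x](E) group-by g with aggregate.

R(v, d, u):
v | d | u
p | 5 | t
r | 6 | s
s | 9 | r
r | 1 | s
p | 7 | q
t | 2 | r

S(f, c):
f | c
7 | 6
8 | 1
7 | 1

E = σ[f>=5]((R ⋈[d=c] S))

σ filters on f, owned by the right side.
E' = (R ⋈[d=c] σ[f>=5](S))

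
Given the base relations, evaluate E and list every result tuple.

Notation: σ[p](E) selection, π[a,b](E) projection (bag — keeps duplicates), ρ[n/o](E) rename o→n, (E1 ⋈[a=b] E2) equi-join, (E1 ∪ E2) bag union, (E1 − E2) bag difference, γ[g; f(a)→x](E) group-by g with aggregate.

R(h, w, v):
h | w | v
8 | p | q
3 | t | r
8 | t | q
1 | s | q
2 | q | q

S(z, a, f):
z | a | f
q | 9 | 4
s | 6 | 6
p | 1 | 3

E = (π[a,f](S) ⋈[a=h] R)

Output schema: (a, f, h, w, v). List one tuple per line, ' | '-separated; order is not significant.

Per-node cardinality:
  S → 3
  π[a,f](S) → 3
  R → 5
  (π[a,f](S) ⋈[a=h] R) → 1

== RESULT ==
a | f | h | w | v
1 | 3 | 1 | s | q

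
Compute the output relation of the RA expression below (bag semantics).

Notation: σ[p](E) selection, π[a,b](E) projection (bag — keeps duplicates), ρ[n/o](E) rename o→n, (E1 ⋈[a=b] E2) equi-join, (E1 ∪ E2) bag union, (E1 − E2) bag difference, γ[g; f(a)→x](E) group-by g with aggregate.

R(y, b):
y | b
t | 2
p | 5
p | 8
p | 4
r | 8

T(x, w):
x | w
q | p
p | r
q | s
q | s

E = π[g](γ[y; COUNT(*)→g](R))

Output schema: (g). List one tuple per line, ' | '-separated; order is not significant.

Per-node cardinality:
  R → 5
  γ[y; COUNT(*)→g](R) → 3
  π[g](γ[y; COUNT(*)→g](R)) → 3

== RESULT ==
g
1
1
3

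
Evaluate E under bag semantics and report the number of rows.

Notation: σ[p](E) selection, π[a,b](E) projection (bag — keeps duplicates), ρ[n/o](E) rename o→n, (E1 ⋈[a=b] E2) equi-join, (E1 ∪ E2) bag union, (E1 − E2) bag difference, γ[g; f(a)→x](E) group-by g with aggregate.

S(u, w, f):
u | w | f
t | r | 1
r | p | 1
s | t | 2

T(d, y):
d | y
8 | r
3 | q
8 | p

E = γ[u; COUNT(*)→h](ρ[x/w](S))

Per-node cardinality:
  S → 3
  ρ[x/w](S) → 3
  γ[u; COUNT(*)→h](ρ[x/w](S)) → 3

|E| = 3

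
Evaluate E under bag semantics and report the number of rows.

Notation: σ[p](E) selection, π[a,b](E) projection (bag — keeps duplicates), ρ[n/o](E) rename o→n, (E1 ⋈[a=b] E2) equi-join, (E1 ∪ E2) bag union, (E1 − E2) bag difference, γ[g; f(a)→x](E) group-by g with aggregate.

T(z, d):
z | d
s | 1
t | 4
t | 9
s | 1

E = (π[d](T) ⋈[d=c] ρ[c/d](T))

Per-node cardinality:
  T → 4
  π[d](T) → 4
  T → 4
  ρ[c/d](T) → 4
  (π[d](T) ⋈[d=c] ρ[c/d](T)) → 6

|E| = 6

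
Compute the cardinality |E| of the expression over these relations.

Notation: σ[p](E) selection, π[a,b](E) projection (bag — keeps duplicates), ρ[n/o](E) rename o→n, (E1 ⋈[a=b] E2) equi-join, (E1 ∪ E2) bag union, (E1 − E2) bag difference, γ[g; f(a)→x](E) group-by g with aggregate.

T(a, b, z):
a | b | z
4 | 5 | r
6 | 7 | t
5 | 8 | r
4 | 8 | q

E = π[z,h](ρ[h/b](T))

Subexpression sizes:
  T → 4
  ρ[h/b](T) → 4
  π[z,h](ρ[h/b](T)) → 4

|E| = 4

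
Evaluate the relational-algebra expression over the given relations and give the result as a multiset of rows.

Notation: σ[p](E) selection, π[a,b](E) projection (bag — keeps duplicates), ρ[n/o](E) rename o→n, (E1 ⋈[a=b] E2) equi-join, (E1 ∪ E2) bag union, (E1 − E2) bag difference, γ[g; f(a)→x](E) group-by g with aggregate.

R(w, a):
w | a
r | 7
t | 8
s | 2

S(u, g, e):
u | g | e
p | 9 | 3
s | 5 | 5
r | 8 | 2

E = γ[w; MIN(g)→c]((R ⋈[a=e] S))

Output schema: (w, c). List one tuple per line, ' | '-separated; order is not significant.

Stepwise |·|:
  R → 3
  S → 3
  (R ⋈[a=e] S) → 1
  γ[w; MIN(g)→c]((R ⋈[a=e] S)) → 1

== RESULT ==
w | c
s | 8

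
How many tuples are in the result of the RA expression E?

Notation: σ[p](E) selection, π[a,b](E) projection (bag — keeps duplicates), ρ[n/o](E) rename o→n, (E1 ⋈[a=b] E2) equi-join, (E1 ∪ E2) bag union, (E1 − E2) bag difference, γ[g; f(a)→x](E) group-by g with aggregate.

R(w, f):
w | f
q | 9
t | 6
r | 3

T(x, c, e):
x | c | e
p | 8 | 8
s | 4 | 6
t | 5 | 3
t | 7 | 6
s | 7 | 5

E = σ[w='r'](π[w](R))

Per-node cardinality:
  R → 3
  π[w](R) → 3
  σ[w='r'](π[w](R)) → 1

|E| = 1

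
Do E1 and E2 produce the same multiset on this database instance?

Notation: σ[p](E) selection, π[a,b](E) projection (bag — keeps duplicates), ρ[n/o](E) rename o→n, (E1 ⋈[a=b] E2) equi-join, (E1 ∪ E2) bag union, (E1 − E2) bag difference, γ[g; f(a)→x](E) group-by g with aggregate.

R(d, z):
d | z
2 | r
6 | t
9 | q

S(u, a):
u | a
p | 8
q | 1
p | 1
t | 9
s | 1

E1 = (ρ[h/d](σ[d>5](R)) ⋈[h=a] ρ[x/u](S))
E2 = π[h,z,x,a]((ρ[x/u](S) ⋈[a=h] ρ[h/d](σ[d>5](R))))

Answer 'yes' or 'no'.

E1 stepwise |·|:
  R → 3
  σ[d>5](R) → 2
  ρ[h/d](σ[d>5](R)) → 2
  S → 5
  ρ[x/u](S) → 5
  (ρ[h/d](σ[d>5](R)) ⋈[h=a] ρ[x/u](S)) → 1
E2 stepwise |·|:
  S → 5
  ρ[x/u](S) → 5
  R → 3
  σ[d>5](R) → 2
  ρ[h/d](σ[d>5](R)) → 2
  (ρ[x/u](S) ⋈[a=h] ρ[h/d](σ[d>5](R))) → 1
  π[h,z,x,a]((ρ[x/u](S) ⋈[a=h] ρ[h/d](σ[d>5](R)))) → 1

E1 and E2 produce the same multiset:
h | z | x | a
9 | q | t | 9

yes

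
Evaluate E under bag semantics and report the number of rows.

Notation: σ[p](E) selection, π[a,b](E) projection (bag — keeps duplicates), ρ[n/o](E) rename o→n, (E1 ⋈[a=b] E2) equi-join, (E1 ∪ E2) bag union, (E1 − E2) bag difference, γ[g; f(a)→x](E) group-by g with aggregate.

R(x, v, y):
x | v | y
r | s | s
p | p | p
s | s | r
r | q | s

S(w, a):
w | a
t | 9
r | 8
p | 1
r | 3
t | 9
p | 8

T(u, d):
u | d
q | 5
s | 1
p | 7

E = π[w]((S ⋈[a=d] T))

Per-node cardinality:
  S → 6
  T → 3
  (S ⋈[a=d] T) → 1
  π[w]((S ⋈[a=d] T)) → 1

|E| = 1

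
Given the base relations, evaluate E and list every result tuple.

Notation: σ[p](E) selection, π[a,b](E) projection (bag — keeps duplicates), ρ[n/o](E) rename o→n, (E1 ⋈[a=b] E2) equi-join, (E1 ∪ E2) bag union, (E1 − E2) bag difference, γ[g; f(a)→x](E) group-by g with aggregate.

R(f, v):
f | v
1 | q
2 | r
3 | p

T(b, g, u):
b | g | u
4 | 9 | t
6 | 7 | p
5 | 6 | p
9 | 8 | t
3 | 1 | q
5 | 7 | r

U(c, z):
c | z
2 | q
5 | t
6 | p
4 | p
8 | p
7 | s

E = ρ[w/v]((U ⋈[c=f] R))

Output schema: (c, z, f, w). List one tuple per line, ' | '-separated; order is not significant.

Stepwise |·|:
  U → 6
  R → 3
  (U ⋈[c=f] R) → 1
  ρ[w/v]((U ⋈[c=f] R)) → 1

== RESULT ==
c | z | f | w
2 | q | 2 | r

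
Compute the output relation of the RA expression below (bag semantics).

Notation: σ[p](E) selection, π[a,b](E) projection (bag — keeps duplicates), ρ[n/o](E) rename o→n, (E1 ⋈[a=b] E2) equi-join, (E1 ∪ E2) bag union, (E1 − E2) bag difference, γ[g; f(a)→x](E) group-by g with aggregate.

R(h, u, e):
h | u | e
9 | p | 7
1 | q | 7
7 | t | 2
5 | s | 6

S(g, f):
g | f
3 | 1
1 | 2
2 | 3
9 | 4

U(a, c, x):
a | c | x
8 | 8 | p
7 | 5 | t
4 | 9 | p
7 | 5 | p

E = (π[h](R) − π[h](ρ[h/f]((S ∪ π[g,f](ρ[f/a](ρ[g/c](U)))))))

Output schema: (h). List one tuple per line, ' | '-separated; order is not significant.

Subexpression sizes:
  R → 4
  π[h](R) → 4
  S → 4
  U → 4
  ρ[g/c](U) → 4
  ρ[f/a](ρ[g/c](U)) → 4
  π[g,f](ρ[f/a](ρ[g/c](U))) → 4
  (S ∪ π[g,f](ρ[f/a](ρ[g/c](U)))) → 8
  ρ[h/f]((S ∪ π[g,f](ρ[f/a](ρ[g/c](U))))) → 8
  π[h](ρ[h/f]((S ∪ π[g,f](ρ[f/a](ρ[g/c](U)))))) → 8
  (π[h](R) − π[h](ρ[h/f]((S ∪ π[g,f](ρ[f/a](ρ[g/c](U))))))) → 2

== RESULT ==
h
5
9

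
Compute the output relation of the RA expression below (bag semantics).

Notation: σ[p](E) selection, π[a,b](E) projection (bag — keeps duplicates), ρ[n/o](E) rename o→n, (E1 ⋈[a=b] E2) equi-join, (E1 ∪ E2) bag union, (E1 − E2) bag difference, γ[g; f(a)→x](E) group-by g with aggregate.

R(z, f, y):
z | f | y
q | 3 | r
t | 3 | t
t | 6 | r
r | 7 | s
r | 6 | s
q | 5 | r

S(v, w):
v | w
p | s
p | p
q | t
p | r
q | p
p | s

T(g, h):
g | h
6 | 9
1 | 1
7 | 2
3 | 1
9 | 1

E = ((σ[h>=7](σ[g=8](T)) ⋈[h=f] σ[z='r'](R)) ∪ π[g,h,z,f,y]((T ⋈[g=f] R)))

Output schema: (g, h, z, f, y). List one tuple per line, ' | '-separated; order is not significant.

Stepwise |·|:
  T → 5
  σ[g=8](T) → 0
  σ[h>=7](σ[g=8](T)) → 0
  R → 6
  σ[z='r'](R) → 2
  (σ[h>=7](σ[g=8](T)) ⋈[h=f] σ[z='r'](R)) → 0
  T → 5
  R → 6
  (T ⋈[g=f] R) → 5
  π[g,h,z,f,y]((T ⋈[g=f] R)) → 5
  ((σ[h>=7](σ[g=8](T)) ⋈[h=f] σ[z='r'](R)) ∪ π[g,h,z,f,y]((T ⋈[g=f] R))) → 5

== RESULT ==
g | h | z | f | y
3 | 1 | q | 3 | r
3 | 1 | t | 3 | t
6 | 9 | r | 6 | s
6 | 9 | t | 6 | r
7 | 2 | r | 7 | s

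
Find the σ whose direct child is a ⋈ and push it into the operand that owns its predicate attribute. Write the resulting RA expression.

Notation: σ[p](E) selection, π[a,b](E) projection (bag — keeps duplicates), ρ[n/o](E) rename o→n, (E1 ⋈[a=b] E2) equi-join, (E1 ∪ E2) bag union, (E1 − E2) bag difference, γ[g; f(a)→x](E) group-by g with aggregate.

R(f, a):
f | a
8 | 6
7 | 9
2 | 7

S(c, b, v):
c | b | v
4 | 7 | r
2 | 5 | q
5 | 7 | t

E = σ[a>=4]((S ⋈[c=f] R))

σ filters on a, owned by the right side.
E' = (S ⋈[c=f] σ[a>=4](R))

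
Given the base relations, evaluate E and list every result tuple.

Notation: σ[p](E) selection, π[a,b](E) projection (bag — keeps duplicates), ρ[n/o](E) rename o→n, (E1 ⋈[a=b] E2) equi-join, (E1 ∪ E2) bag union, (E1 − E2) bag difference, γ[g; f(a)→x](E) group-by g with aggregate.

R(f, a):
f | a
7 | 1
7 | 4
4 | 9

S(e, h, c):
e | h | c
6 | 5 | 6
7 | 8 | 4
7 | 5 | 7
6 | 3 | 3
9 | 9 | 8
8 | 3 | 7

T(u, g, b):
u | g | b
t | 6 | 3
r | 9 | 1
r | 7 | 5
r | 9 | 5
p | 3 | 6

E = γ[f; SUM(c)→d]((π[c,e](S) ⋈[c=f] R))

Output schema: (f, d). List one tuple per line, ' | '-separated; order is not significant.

Row counts bottom-up:
  S → 6
  π[c,e](S) → 6
  R → 3
  (π[c,e](S) ⋈[c=f] R) → 5
  γ[f; SUM(c)→d]((π[c,e](S) ⋈[c=f] R)) → 2

== RESULT ==
f | d
4 | 4
7 | 28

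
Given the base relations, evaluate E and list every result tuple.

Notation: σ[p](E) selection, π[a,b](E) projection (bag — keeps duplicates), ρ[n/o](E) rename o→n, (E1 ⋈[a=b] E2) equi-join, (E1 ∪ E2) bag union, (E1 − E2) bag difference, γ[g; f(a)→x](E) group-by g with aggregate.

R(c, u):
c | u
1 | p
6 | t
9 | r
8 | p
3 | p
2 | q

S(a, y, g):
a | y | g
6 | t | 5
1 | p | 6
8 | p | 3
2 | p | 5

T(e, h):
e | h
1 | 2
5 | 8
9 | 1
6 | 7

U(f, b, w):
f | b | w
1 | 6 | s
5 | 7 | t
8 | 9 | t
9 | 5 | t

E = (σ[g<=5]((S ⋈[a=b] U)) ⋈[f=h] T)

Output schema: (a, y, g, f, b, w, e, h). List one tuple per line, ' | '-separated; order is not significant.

Subexpression sizes:
  S → 4
  U → 4
  (S ⋈[a=b] U) → 1
  σ[g<=5]((S ⋈[a=b] U)) → 1
  T → 4
  (σ[g<=5]((S ⋈[a=b] U)) ⋈[f=h] T) → 1

== RESULT ==
a | y | g | f | b | w | e | h
6 | t | 5 | 1 | 6 | s | 9 | 1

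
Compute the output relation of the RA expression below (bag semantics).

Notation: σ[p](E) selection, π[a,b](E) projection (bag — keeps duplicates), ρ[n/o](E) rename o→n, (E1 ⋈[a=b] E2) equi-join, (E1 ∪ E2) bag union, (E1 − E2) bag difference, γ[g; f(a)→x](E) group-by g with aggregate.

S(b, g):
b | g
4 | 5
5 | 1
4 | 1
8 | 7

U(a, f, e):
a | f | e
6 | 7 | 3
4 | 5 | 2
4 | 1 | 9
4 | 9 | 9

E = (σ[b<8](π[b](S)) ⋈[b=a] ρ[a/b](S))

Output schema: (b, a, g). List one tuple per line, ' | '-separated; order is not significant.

Per-node cardinality:
  S → 4
  π[b](S) → 4
  σ[b<8](π[b](S)) → 3
  S → 4
  ρ[a/b](S) → 4
  (σ[b<8](π[b](S)) ⋈[b=a] ρ[a/b](S)) → 5

== RESULT ==
b | a | g
4 | 4 | 1
4 | 4 | 1
4 | 4 | 5
4 | 4 | 5
5 | 5 | 1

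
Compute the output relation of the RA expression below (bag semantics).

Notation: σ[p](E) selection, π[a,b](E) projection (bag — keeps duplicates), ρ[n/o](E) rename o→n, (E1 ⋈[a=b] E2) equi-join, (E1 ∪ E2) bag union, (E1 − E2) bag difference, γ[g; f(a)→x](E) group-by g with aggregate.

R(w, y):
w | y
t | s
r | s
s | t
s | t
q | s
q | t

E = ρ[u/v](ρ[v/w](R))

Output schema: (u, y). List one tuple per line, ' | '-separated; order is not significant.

Stepwise |·|:
  R → 6
  ρ[v/w](R) → 6
  ρ[u/v](ρ[v/w](R)) → 6

== RESULT ==
u | y
q | s
q | t
r | s
s | t
s | t
t | s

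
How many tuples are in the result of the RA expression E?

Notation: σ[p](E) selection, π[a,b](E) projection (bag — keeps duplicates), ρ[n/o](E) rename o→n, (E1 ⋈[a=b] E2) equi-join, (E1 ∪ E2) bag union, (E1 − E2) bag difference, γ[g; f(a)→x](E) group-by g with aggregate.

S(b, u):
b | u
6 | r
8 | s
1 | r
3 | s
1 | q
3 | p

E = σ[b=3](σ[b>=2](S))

Stepwise |·|:
  S → 6
  σ[b>=2](S) → 4
  σ[b=3](σ[b>=2](S)) → 2

|E| = 2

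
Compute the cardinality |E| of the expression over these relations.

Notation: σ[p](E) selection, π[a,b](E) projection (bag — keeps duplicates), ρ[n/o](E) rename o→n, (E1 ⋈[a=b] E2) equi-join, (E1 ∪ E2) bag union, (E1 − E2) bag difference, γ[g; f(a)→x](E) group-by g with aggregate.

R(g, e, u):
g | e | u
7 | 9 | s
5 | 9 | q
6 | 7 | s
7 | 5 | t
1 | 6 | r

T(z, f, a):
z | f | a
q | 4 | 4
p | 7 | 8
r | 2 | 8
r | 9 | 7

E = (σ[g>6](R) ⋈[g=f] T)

Per-node cardinality:
  R → 5
  σ[g>6](R) → 2
  T → 4
  (σ[g>6](R) ⋈[g=f] T) → 2

|E| = 2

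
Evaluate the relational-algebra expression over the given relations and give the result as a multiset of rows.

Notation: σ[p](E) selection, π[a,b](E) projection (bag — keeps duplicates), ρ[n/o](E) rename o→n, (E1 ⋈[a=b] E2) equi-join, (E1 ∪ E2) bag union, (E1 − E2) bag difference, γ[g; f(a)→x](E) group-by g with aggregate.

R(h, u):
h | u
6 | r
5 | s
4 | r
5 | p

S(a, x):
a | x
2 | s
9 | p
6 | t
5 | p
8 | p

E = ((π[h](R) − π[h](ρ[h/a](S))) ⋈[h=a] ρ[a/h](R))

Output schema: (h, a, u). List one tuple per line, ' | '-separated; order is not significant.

Row counts bottom-up:
  R → 4
  π[h](R) → 4
  S → 5
  ρ[h/a](S) → 5
  π[h](ρ[h/a](S)) → 5
  (π[h](R) − π[h](ρ[h/a](S))) → 2
  R → 4
  ρ[a/h](R) → 4
  ((π[h](R) − π[h](ρ[h/a](S))) ⋈[h=a] ρ[a/h](R)) → 3

== RESULT ==
h | a | u
4 | 4 | r
5 | 5 | p
5 | 5 | s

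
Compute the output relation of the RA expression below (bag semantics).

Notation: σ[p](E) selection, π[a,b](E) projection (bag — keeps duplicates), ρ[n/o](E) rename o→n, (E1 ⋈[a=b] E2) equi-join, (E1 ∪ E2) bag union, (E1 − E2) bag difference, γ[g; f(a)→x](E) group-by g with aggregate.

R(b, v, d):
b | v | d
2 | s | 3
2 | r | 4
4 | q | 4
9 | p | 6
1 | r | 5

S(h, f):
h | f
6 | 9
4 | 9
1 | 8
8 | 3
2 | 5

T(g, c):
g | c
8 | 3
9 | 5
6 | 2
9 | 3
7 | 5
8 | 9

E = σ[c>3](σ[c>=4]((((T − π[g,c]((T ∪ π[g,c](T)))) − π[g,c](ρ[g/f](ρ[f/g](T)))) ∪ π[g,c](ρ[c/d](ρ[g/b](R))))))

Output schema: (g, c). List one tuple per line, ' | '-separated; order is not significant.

Per-node cardinality:
  T → 6
  T → 6
  T → 6
  π[g,c](T) → 6
  (T ∪ π[g,c](T)) → 12
  π[g,c]((T ∪ π[g,c](T))) → 12
  (T − π[g,c]((T ∪ π[g,c](T)))) → 0
  T → 6
  ρ[f/g](T) → 6
  ρ[g/f](ρ[f/g](T)) → 6
  π[g,c](ρ[g/f](ρ[f/g](T))) → 6
  ((T − π[g,c]((T ∪ π[g,c](T)))) − π[g,c](ρ[g/f](ρ[f/g](T)))) → 0
  R → 5
  ρ[g/b](R) → 5
  ρ[c/d](ρ[g/b](R)) → 5
  π[g,c](ρ[c/d](ρ[g/b](R))) → 5
  (((T − π[g,c]((T ∪ π[g,c](T)))) − π[g,c](ρ[g/f](ρ[f/g](T)))) ∪ π[g,c](ρ[c/d](ρ[g/b](R)))) → 5
  σ[c>=4]((((T − π[g,c]((T ∪ π[g,c](T)))) − π[g,c](ρ[g/f](ρ[f/g](T)))) ∪ π[g,c](ρ[c/d](ρ[g/b](R))))) → 4
  σ[c>3](σ[c>=4]((((T − π[g,c]((T ∪ π[g,c](T)))) − π[g,c](ρ[g/f](ρ[f/g](T)))) ∪ π[g,c](ρ[c/d](ρ[g/b](R)))))) → 4

== RESULT ==
g | c
1 | 5
2 | 4
4 | 4
9 | 6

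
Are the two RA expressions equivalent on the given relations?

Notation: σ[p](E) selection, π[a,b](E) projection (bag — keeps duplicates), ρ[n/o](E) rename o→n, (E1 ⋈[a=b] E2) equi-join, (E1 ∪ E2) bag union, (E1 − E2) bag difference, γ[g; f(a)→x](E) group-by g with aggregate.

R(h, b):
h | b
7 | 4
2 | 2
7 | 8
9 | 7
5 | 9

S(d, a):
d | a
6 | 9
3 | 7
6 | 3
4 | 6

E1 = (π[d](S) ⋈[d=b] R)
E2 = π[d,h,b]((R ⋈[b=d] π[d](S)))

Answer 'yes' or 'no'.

E1 per-node cardinality:
  S → 4
  π[d](S) → 4
  R → 5
  (π[d](S) ⋈[d=b] R) → 1
E2 per-node cardinality:
  R → 5
  S → 4
  π[d](S) → 4
  (R ⋈[b=d] π[d](S)) → 1
  π[d,h,b]((R ⋈[b=d] π[d](S))) → 1

E1 and E2 produce the same multiset:
d | h | b
4 | 7 | 4

yes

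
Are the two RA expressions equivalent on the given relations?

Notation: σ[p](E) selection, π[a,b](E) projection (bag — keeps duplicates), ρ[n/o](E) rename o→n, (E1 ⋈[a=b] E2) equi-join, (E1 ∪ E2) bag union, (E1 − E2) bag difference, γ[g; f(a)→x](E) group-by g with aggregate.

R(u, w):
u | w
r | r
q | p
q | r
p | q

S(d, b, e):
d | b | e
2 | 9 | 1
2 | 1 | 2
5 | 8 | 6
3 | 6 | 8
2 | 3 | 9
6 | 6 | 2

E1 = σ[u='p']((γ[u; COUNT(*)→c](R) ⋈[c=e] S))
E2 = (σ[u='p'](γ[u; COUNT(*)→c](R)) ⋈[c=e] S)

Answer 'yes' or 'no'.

E1 per-node cardinality:
  R → 4
  γ[u; COUNT(*)→c](R) → 3
  S → 6
  (γ[u; COUNT(*)→c](R) ⋈[c=e] S) → 4
  σ[u='p']((γ[u; COUNT(*)→c](R) ⋈[c=e] S)) → 1
E2 per-node cardinality:
  R → 4
  γ[u; COUNT(*)→c](R) → 3
  σ[u='p'](γ[u; COUNT(*)→c](R)) → 1
  S → 6
  (σ[u='p'](γ[u; COUNT(*)→c](R)) ⋈[c=e] S) → 1

E1 and E2 produce the same multiset:
u | c | d | b | e
p | 1 | 2 | 9 | 1

yes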